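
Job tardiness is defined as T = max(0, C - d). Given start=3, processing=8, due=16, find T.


Completion = start + processing = 3 + 8 = 11
Tardiness = max(0, C - d) = max(0, 11 - 16)
= max(0, -5)
= 0


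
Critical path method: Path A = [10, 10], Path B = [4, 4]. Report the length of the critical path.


Path A: 10 + 10 = 20
Path B: 4 + 4 = 8
Critical path = longest = max(20, 8)
= 20 (Path A)


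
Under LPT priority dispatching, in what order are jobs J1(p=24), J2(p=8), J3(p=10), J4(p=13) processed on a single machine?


LPT: sort by longest processing time first
  J1: p=24
  J4: p=13
  J3: p=10
  J2: p=8
Order: J1 → J4 → J3 → J2


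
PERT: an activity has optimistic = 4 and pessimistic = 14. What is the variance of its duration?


σ² = ((p - o) / 6)² = (p - o)² / 36
= (14 - 4)² / 36
= 10² / 36
= 100 / 36
= 2.7778


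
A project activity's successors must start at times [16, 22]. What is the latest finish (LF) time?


LF = min of all successor start times
Successors start at: [16, 22]
LF = min(16, 22)
= 16


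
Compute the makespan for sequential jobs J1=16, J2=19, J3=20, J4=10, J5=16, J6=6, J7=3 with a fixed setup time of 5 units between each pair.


Makespan = Σ processing + (n-1) × setup
= (16 + 19 + 20 + 10 + 16 + 6 + 3) + (7-1)×5
= 90 + 30
= 120 time units


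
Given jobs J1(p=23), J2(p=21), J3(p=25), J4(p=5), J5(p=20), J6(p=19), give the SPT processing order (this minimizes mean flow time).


SPT: sort by shortest processing time
  J4: p=5
  J6: p=19
  J5: p=20
  J2: p=21
  J1: p=23
  J3: p=25
Order: J4 → J6 → J5 → J2 → J1 → J3


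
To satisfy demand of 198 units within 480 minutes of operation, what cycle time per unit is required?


Cycle time = available time / demand
= 480 / 198
= 2.42 min/unit


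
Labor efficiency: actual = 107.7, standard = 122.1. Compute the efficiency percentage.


Efficiency = (actual / standard) × 100
= (107.7 / 122.1) × 100
= 88.2%


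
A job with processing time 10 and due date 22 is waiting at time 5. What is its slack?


Slack = due - current_time - processing
= 22 - 5 - 10
= 7


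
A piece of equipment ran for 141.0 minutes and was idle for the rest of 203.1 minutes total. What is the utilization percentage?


Utilization = busy / total × 100
= 141.0 / 203.1 × 100
= 69.4%


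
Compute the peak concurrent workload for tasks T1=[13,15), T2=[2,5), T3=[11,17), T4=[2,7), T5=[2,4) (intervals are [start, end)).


Check each time point for overlaps:
  t=2: 3 tasks active (T2, T4, T5)
Max concurrent = 3


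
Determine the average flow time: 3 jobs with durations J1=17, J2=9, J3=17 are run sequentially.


Completion times:
  J1: completes at 17
  J2: completes at 26
  J3: completes at 43
Sum = 86
Average = 86/3
= 28.67


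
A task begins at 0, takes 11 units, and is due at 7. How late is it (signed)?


Completion = 0 + 11 = 11
Lateness = C - d = 11 - 7
= 4


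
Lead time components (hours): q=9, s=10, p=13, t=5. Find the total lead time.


Lead time = queue + setup + processing + transit
= 9 + 10 + 13 + 5
= 37 hours


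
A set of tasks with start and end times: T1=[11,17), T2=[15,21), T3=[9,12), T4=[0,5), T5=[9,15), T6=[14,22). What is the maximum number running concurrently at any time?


Check each time point for overlaps:
  t=11: 3 tasks active (T1, T3, T5)
Max concurrent = 3


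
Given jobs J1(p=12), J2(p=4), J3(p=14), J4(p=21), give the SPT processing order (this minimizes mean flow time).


SPT: sort by shortest processing time
  J2: p=4
  J1: p=12
  J3: p=14
  J4: p=21
Order: J2 → J1 → J3 → J4


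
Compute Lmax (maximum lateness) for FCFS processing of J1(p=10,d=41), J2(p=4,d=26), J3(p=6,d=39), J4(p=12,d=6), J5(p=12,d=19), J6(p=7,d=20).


Lateness per job (L = C - d):
  J1: C=10, d=41, L=-31
  J2: C=14, d=26, L=-12
  J3: C=20, d=39, L=-19
  J4: C=32, d=6, L=26
  J5: C=44, d=19, L=25
  J6: C=51, d=20, L=31
Lmax = max(-31, -12, -19, 26, 25, 31)
= 31


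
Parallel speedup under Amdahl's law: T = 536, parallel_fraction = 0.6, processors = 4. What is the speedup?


Amdahl's law: T_p = T × ((1-p) + p/N)
= 536 × ((1-0.6) + 0.6/4)
= 536 × (0.40 + 0.1500)
= 536 × 0.5500
= 294.80
Speedup = 536/294.80
= 1.82×


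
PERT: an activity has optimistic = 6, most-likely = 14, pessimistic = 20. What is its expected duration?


te = (o + 4m + p) / 6
= (6 + 4×14 + 20) / 6
= (6 + 56 + 20) / 6
= 82 / 6
= 13.67


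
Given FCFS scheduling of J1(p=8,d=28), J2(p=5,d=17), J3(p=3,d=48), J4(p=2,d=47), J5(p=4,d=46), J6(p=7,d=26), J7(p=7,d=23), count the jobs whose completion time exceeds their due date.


Completion vs due date:
  J1: C=8, d=28 → on time
  J2: C=13, d=17 → on time
  J3: C=16, d=48 → on time
  J4: C=18, d=47 → on time
  J5: C=22, d=46 → on time
  J6: C=29, d=26 → TARDY
  J7: C=36, d=23 → TARDY
Tardy jobs: J6, J7
Count = 2


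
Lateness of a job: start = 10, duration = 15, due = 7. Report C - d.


Completion = 10 + 15 = 25
Lateness = C - d = 25 - 7
= 18


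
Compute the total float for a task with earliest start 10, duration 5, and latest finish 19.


EF = ES + duration = 10 + 5 = 15
LS = LF - duration = 19 - 5 = 14
Total Float = LF - EF = 19 - 15
(or LS - ES = 14 - 10)
= 4


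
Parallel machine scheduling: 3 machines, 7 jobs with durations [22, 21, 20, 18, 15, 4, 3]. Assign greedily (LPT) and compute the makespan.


Jobs (LPT sorted): [22, 21, 20, 18, 15, 4, 3]
Machines: 3
  J=22 → Machine 1 (load: 0+22=22)
  J=21 → Machine 2 (load: 0+21=21)
  J=20 → Machine 3 (load: 0+20=20)
  J=18 → Machine 3 (load: 20+18=38)
  J=15 → Machine 2 (load: 21+15=36)
  J=4 → Machine 1 (load: 22+4=26)
  J=3 → Machine 1 (load: 26+3=29)
Machine loads: [29, 36, 38]
Makespan = max = 38 time units


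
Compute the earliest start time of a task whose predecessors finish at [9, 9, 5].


ES = max of all predecessor completion times
Predecessors: [9, 9, 5]
ES = max(9, 9, 5)
= 9


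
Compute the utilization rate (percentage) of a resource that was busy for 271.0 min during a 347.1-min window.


Utilization = busy / total × 100
= 271.0 / 347.1 × 100
= 78.1%


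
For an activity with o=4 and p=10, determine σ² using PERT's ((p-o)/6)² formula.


σ² = ((p - o) / 6)² = (p - o)² / 36
= (10 - 4)² / 36
= 6² / 36
= 36 / 36
= 1.0000


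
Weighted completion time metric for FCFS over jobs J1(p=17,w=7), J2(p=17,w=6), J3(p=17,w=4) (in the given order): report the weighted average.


Completion times:
  J1: C=17, w×C=7×17=119
  J2: C=34, w×C=6×34=204
  J3: C=51, w×C=4×51=204
Sum w×C = 527
Sum w = 17
Weighted avg = 527/17
= 31.00


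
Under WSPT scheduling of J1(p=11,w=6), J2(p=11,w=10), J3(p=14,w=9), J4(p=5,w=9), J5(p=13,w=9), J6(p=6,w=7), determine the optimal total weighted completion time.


WSPT order (by p/w): J4 → J6 → J2 → J5 → J3 → J1
  J4: C=5, w·C=9×5=45
  J6: C=11, w·C=7×11=77
  J2: C=22, w·C=10×22=220
  J5: C=35, w·C=9×35=315
  J3: C=49, w·C=9×49=441
  J1: C=60, w·C=6×60=360
Σ w·C = 1458
= 1458


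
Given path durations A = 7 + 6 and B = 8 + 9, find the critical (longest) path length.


Path A: 7 + 6 = 13
Path B: 8 + 9 = 17
Critical path = longest = max(13, 17)
= 17 (Path B)


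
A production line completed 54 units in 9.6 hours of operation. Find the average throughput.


Throughput = units / time
= 54 / 9.6
= 5.6 units/hour


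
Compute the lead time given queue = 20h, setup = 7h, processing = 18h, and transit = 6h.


Lead time = queue + setup + processing + transit
= 20 + 7 + 18 + 6
= 51 hours


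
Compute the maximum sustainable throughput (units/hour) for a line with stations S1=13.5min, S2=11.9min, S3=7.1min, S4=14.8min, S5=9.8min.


Bottleneck = longest station time
Station times: [13.5, 11.9, 7.1, 14.8, 9.8]
Max = 14.8 min
Rate = 60 / 14.8
= 4.05 units/hour (bottleneck: 14.8min)


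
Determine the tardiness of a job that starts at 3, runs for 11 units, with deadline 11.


Completion = start + processing = 3 + 11 = 14
Tardiness = max(0, C - d) = max(0, 14 - 11)
= max(0, 3)
= 3


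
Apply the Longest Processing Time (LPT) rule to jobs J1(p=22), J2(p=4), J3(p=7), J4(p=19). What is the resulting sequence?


LPT: sort by longest processing time first
  J1: p=22
  J4: p=19
  J3: p=7
  J2: p=4
Order: J1 → J4 → J3 → J2


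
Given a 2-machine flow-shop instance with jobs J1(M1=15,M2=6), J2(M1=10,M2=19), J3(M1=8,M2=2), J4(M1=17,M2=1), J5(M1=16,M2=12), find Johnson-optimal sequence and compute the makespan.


Johnson's rule:
Group 1 (M1≤M2, sort by M1): ['J2']
Group 2 (M1>M2, sort desc M2): ['J5', 'J1', 'J3', 'J4']
Sequence: J2 → J5 → J1 → J3 → J4
Makespan calculation:
  J2: M1 done=10, M2 done=29
  J5: M1 done=26, M2 done=41
  J1: M1 done=41, M2 done=47
  J3: M1 done=49, M2 done=51
  J4: M1 done=66, M2 done=67
= Sequence: J2 → J5 → J1 → J3 → J4, Makespan: 67


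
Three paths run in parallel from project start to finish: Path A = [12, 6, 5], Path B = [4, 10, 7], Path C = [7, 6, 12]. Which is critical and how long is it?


Path A: 12 + 6 + 5 = 23
Path B: 4 + 10 + 7 = 21
Path C: 7 + 6 + 12 = 25
Critical path = longest = max(23, 21, 25)
= 25 (Path C)


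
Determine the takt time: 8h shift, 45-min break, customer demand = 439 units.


Available = 8×60 - 45 = 435 min
Takt time = 435 / 439
= 0.99 min/unit


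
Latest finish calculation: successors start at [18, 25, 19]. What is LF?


LF = min of all successor start times
Successors start at: [18, 25, 19]
LF = min(18, 25, 19)
= 18


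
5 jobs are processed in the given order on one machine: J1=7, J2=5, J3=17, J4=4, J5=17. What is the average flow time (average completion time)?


Completion times:
  J1: completes at 7
  J2: completes at 12
  J3: completes at 29
  J4: completes at 33
  J5: completes at 50
Sum = 131
Average = 131/5
= 26.20


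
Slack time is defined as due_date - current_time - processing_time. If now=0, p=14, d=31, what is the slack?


Slack = due - current_time - processing
= 31 - 0 - 14
= 17


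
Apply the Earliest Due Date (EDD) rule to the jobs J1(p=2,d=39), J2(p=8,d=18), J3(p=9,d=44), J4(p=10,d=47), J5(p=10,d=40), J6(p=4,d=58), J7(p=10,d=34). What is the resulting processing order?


EDD: sort by earliest due date
  J2: d=18, p=8
  J7: d=34, p=10
  J1: d=39, p=2
  J5: d=40, p=10
  J3: d=44, p=9
  J4: d=47, p=10
  J6: d=58, p=4
Order: J2 → J7 → J1 → J5 → J3 → J4 → J6


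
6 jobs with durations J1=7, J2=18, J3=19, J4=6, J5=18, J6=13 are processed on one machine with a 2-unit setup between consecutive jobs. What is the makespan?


Makespan = Σ processing + (n-1) × setup
= (7 + 18 + 19 + 6 + 18 + 13) + (6-1)×2
= 81 + 10
= 91 time units


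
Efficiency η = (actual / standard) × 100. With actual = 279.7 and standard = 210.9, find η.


Efficiency = (actual / standard) × 100
= (279.7 / 210.9) × 100
= 132.6%


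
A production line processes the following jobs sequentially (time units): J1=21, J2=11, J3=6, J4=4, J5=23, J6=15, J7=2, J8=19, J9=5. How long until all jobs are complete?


Sequential makespan: sum all processing times
= 21 + 11 + 6 + 4 + 23 + 15 + 2 + 19 + 5
= 106 time units


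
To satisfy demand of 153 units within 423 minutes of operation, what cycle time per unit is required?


Cycle time = available time / demand
= 423 / 153
= 2.76 min/unit


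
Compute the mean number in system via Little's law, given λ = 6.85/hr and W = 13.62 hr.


Little's law: L = λ × W
= 6.85 × 13.62
= 93.30


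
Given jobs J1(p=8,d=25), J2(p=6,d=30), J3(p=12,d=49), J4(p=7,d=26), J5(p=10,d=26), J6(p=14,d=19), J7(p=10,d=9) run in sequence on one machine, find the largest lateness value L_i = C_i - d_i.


Lateness per job (L = C - d):
  J1: C=8, d=25, L=-17
  J2: C=14, d=30, L=-16
  J3: C=26, d=49, L=-23
  J4: C=33, d=26, L=7
  J5: C=43, d=26, L=17
  J6: C=57, d=19, L=38
  J7: C=67, d=9, L=58
Lmax = max(-17, -16, -23, 7, 17, 38, 58)
= 58


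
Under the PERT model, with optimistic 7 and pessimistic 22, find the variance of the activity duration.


σ² = ((p - o) / 6)² = (p - o)² / 36
= (22 - 7)² / 36
= 15² / 36
= 225 / 36
= 6.2500


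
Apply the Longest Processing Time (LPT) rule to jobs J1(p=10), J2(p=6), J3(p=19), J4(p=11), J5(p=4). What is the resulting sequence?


LPT: sort by longest processing time first
  J3: p=19
  J4: p=11
  J1: p=10
  J2: p=6
  J5: p=4
Order: J3 → J4 → J1 → J2 → J5


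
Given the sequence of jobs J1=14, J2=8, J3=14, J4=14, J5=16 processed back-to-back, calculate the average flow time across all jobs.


Completion times:
  J1: completes at 14
  J2: completes at 22
  J3: completes at 36
  J4: completes at 50
  J5: completes at 66
Sum = 188
Average = 188/5
= 37.60


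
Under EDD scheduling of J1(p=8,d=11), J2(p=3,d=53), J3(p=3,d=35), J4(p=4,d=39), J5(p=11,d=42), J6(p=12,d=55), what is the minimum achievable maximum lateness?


EDD order: J1 → J3 → J4 → J5 → J2 → J6
Completion and lateness:
  J1: C=8, d=11, L=8-11=-3
  J3: C=11, d=35, L=11-35=-24
  J4: C=15, d=39, L=15-39=-24
  J5: C=26, d=42, L=26-42=-16
  J2: C=29, d=53, L=29-53=-24
  J6: C=41, d=55, L=41-55=-14
Lmax = max(-3, -24, -24, -16, -24, -14)
= -3


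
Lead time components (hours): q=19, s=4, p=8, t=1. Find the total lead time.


Lead time = queue + setup + processing + transit
= 19 + 4 + 8 + 1
= 32 hours


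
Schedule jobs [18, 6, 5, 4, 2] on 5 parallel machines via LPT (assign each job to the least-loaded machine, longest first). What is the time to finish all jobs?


Jobs (LPT sorted): [18, 6, 5, 4, 2]
Machines: 5
  J=18 → Machine 1 (load: 0+18=18)
  J=6 → Machine 2 (load: 0+6=6)
  J=5 → Machine 3 (load: 0+5=5)
  J=4 → Machine 4 (load: 0+4=4)
  J=2 → Machine 5 (load: 0+2=2)
Machine loads: [18, 6, 5, 4, 2]
Makespan = max = 18 time units


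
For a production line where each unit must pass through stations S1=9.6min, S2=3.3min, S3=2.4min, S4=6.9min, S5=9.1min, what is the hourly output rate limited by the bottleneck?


Bottleneck = longest station time
Station times: [9.6, 3.3, 2.4, 6.9, 9.1]
Max = 9.6 min
Rate = 60 / 9.6
= 6.25 units/hour (bottleneck: 9.6min)


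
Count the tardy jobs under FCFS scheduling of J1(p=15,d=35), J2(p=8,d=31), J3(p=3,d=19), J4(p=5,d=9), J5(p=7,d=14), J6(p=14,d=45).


Completion vs due date:
  J1: C=15, d=35 → on time
  J2: C=23, d=31 → on time
  J3: C=26, d=19 → TARDY
  J4: C=31, d=9 → TARDY
  J5: C=38, d=14 → TARDY
  J6: C=52, d=45 → TARDY
Tardy jobs: J3, J4, J5, J6
Count = 4


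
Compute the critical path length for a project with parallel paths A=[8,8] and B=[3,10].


Path A: 8 + 8 = 16
Path B: 3 + 10 = 13
Critical path = longest = max(16, 13)
= 16 (Path A)


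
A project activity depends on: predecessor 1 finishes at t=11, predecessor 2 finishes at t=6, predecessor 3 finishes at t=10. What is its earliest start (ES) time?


ES = max of all predecessor completion times
Predecessors: [11, 6, 10]
ES = max(11, 6, 10)
= 11


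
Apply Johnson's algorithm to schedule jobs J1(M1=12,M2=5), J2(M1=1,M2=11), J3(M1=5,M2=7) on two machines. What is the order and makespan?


Johnson's rule:
Group 1 (M1≤M2, sort by M1): ['J2', 'J3']
Group 2 (M1>M2, sort desc M2): ['J1']
Sequence: J2 → J3 → J1
Makespan calculation:
  J2: M1 done=1, M2 done=12
  J3: M1 done=6, M2 done=19
  J1: M1 done=18, M2 done=24
= Sequence: J2 → J3 → J1, Makespan: 24


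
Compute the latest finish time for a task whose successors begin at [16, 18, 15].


LF = min of all successor start times
Successors start at: [16, 18, 15]
LF = min(16, 18, 15)
= 15


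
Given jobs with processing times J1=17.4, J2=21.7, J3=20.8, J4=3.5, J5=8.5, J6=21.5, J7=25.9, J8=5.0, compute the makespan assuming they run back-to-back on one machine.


Sequential makespan: sum all processing times
= 17.4 + 21.7 + 20.8 + 3.5 + 8.5 + 21.5 + 25.9 + 5.0
= 124.3 time units


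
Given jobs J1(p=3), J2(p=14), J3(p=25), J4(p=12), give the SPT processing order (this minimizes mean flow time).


SPT: sort by shortest processing time
  J1: p=3
  J4: p=12
  J2: p=14
  J3: p=25
Order: J1 → J4 → J2 → J3


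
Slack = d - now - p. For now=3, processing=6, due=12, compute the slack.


Slack = due - current_time - processing
= 12 - 3 - 6
= 3


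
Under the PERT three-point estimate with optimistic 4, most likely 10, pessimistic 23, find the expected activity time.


te = (o + 4m + p) / 6
= (4 + 4×10 + 23) / 6
= (4 + 40 + 23) / 6
= 67 / 6
= 11.17


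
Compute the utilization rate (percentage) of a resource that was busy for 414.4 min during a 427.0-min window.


Utilization = busy / total × 100
= 414.4 / 427.0 × 100
= 97.0%


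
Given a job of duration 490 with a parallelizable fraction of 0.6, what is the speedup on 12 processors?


Amdahl's law: T_p = T × ((1-p) + p/N)
= 490 × ((1-0.6) + 0.6/12)
= 490 × (0.40 + 0.0500)
= 490 × 0.4500
= 220.50
Speedup = 490/220.50
= 2.22×


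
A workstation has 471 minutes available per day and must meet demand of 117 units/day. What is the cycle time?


Cycle time = available time / demand
= 471 / 117
= 4.03 min/unit


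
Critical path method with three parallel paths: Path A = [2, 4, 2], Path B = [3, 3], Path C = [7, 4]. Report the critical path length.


Path A: 2 + 4 + 2 = 8
Path B: 3 + 3 = 6
Path C: 7 + 4 = 11
Critical path = longest = max(8, 6, 11)
= 11 (Path C)


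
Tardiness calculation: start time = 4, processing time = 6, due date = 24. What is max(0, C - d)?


Completion = start + processing = 4 + 6 = 10
Tardiness = max(0, C - d) = max(0, 10 - 24)
= max(0, -14)
= 0


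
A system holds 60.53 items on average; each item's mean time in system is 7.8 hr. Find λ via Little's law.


Little's law: L = λW → λ = L / W
= 60.53 / 7.8
= 7.76 per hour


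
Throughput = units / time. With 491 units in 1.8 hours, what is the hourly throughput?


Throughput = units / time
= 491 / 1.8
= 272.8 units/hour


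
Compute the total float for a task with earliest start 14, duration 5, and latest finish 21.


EF = ES + duration = 14 + 5 = 19
LS = LF - duration = 21 - 5 = 16
Total Float = LF - EF = 21 - 19
(or LS - ES = 16 - 14)
= 2


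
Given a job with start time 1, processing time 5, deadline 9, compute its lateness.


Completion = 1 + 5 = 6
Lateness = C - d = 6 - 9
= -3


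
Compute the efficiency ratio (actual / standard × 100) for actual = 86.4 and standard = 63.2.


Efficiency = (actual / standard) × 100
= (86.4 / 63.2) × 100
= 136.7%


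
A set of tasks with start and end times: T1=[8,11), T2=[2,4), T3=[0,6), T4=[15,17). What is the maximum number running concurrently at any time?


Check each time point for overlaps:
  t=2: 2 tasks active (T2, T3)
Max concurrent = 2


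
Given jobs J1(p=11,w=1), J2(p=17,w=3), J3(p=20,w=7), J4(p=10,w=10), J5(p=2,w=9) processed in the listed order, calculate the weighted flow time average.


Completion times:
  J1: C=11, w×C=1×11=11
  J2: C=28, w×C=3×28=84
  J3: C=48, w×C=7×48=336
  J4: C=58, w×C=10×58=580
  J5: C=60, w×C=9×60=540
Sum w×C = 1551
Sum w = 30
Weighted avg = 1551/30
= 51.70


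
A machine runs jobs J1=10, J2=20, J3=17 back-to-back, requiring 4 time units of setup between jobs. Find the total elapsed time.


Makespan = Σ processing + (n-1) × setup
= (10 + 20 + 17) + (3-1)×4
= 47 + 8
= 55 time units


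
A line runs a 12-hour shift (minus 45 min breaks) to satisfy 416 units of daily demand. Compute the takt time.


Available = 12×60 - 45 = 675 min
Takt time = 675 / 416
= 1.62 min/unit


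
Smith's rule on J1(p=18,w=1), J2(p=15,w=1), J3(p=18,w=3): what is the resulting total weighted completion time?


WSPT order (by p/w): J3 → J2 → J1
  J3: C=18, w·C=3×18=54
  J2: C=33, w·C=1×33=33
  J1: C=51, w·C=1×51=51
Σ w·C = 138
= 138


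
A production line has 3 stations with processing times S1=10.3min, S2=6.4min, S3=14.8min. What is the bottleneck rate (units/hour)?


Bottleneck = longest station time
Station times: [10.3, 6.4, 14.8]
Max = 14.8 min
Rate = 60 / 14.8
= 4.05 units/hour (bottleneck: 14.8min)


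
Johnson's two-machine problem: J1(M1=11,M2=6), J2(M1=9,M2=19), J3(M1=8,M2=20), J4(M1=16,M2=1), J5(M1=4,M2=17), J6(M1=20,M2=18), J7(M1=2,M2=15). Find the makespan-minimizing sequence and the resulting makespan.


Johnson's rule:
Group 1 (M1≤M2, sort by M1): ['J7', 'J5', 'J3', 'J2']
Group 2 (M1>M2, sort desc M2): ['J6', 'J1', 'J4']
Sequence: J7 → J5 → J3 → J2 → J6 → J1 → J4
Makespan calculation:
  J7: M1 done=2, M2 done=17
  J5: M1 done=6, M2 done=34
  J3: M1 done=14, M2 done=54
  J2: M1 done=23, M2 done=73
  J6: M1 done=43, M2 done=91
  J1: M1 done=54, M2 done=97
  J4: M1 done=70, M2 done=98
= Sequence: J7 → J5 → J3 → J2 → J6 → J1 → J4, Makespan: 98


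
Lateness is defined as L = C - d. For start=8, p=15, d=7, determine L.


Completion = 8 + 15 = 23
Lateness = C - d = 23 - 7
= 16


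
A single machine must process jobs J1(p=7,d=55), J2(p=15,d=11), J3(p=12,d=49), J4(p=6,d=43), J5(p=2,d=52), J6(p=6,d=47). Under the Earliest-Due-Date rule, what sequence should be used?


EDD: sort by earliest due date
  J2: d=11, p=15
  J4: d=43, p=6
  J6: d=47, p=6
  J3: d=49, p=12
  J5: d=52, p=2
  J1: d=55, p=7
Order: J2 → J4 → J6 → J3 → J5 → J1


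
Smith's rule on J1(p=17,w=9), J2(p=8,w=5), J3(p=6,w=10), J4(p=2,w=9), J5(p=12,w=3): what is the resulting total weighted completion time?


WSPT order (by p/w): J4 → J3 → J2 → J1 → J5
  J4: C=2, w·C=9×2=18
  J3: C=8, w·C=10×8=80
  J2: C=16, w·C=5×16=80
  J1: C=33, w·C=9×33=297
  J5: C=45, w·C=3×45=135
Σ w·C = 610
= 610


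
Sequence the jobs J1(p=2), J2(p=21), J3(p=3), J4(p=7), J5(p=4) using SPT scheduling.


SPT: sort by shortest processing time
  J1: p=2
  J3: p=3
  J5: p=4
  J4: p=7
  J2: p=21
Order: J1 → J3 → J5 → J4 → J2


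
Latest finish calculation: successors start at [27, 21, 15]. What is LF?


LF = min of all successor start times
Successors start at: [27, 21, 15]
LF = min(27, 21, 15)
= 15


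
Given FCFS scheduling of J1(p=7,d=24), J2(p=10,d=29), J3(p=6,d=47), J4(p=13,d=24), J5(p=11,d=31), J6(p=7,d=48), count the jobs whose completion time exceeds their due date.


Completion vs due date:
  J1: C=7, d=24 → on time
  J2: C=17, d=29 → on time
  J3: C=23, d=47 → on time
  J4: C=36, d=24 → TARDY
  J5: C=47, d=31 → TARDY
  J6: C=54, d=48 → TARDY
Tardy jobs: J4, J5, J6
Count = 3


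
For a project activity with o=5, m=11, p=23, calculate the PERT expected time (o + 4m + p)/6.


te = (o + 4m + p) / 6
= (5 + 4×11 + 23) / 6
= (5 + 44 + 23) / 6
= 72 / 6
= 12.00


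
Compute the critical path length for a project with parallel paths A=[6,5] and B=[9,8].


Path A: 6 + 5 = 11
Path B: 9 + 8 = 17
Critical path = longest = max(11, 17)
= 17 (Path B)


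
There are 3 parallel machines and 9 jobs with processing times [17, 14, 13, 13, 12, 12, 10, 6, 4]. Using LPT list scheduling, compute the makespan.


Jobs (LPT sorted): [17, 14, 13, 13, 12, 12, 10, 6, 4]
Machines: 3
  J=17 → Machine 1 (load: 0+17=17)
  J=14 → Machine 2 (load: 0+14=14)
  J=13 → Machine 3 (load: 0+13=13)
  J=13 → Machine 3 (load: 13+13=26)
  J=12 → Machine 2 (load: 14+12=26)
  J=12 → Machine 1 (load: 17+12=29)
  J=10 → Machine 2 (load: 26+10=36)
  J=6 → Machine 3 (load: 26+6=32)
  J=4 → Machine 1 (load: 29+4=33)
Machine loads: [33, 36, 32]
Makespan = max = 36 time units


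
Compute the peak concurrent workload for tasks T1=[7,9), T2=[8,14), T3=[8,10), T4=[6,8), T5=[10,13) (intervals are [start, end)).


Check each time point for overlaps:
  t=8: 3 tasks active (T1, T2, T3)
Max concurrent = 3


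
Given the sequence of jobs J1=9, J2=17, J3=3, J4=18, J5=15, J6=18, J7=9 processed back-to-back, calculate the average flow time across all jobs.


Completion times:
  J1: completes at 9
  J2: completes at 26
  J3: completes at 29
  J4: completes at 47
  J5: completes at 62
  J6: completes at 80
  J7: completes at 89
Sum = 342
Average = 342/7
= 48.86


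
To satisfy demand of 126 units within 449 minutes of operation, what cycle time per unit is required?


Cycle time = available time / demand
= 449 / 126
= 3.56 min/unit


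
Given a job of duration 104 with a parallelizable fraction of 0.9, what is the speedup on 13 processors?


Amdahl's law: T_p = T × ((1-p) + p/N)
= 104 × ((1-0.9) + 0.9/13)
= 104 × (0.10 + 0.0692)
= 104 × 0.1692
= 17.60
Speedup = 104/17.60
= 5.91×


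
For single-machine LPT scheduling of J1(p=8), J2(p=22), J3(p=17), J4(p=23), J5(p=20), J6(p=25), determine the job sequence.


LPT: sort by longest processing time first
  J6: p=25
  J4: p=23
  J2: p=22
  J5: p=20
  J3: p=17
  J1: p=8
Order: J6 → J4 → J2 → J5 → J3 → J1


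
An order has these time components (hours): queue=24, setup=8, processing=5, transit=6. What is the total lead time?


Lead time = queue + setup + processing + transit
= 24 + 8 + 5 + 6
= 43 hours


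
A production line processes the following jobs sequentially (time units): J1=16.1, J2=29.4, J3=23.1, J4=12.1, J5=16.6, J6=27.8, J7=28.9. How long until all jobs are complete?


Sequential makespan: sum all processing times
= 16.1 + 29.4 + 23.1 + 12.1 + 16.6 + 27.8 + 28.9
= 154.0 time units


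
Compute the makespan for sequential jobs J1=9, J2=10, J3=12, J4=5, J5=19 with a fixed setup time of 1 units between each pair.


Makespan = Σ processing + (n-1) × setup
= (9 + 10 + 12 + 5 + 19) + (5-1)×1
= 55 + 4
= 59 time units


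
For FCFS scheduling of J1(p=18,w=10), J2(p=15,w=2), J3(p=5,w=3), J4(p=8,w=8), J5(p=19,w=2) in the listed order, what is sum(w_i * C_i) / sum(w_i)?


Completion times:
  J1: C=18, w×C=10×18=180
  J2: C=33, w×C=2×33=66
  J3: C=38, w×C=3×38=114
  J4: C=46, w×C=8×46=368
  J5: C=65, w×C=2×65=130
Sum w×C = 858
Sum w = 25
Weighted avg = 858/25
= 34.32


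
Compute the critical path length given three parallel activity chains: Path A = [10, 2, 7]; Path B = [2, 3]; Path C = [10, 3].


Path A: 10 + 2 + 7 = 19
Path B: 2 + 3 = 5
Path C: 10 + 3 = 13
Critical path = longest = max(19, 5, 13)
= 19 (Path A)


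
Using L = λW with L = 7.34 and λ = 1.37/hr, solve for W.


Little's law: L = λW → W = L / λ
= 7.34 / 1.37
= 5.36 hours


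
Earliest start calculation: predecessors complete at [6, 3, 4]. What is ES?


ES = max of all predecessor completion times
Predecessors: [6, 3, 4]
ES = max(6, 3, 4)
= 6


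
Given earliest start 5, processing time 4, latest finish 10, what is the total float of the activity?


EF = ES + duration = 5 + 4 = 9
LS = LF - duration = 10 - 4 = 6
Total Float = LF - EF = 10 - 9
(or LS - ES = 6 - 5)
= 1


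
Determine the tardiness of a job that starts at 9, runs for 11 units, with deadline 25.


Completion = start + processing = 9 + 11 = 20
Tardiness = max(0, C - d) = max(0, 20 - 25)
= max(0, -5)
= 0


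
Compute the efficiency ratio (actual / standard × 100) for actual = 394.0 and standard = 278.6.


Efficiency = (actual / standard) × 100
= (394.0 / 278.6) × 100
= 141.4%


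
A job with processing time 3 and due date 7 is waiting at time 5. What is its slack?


Slack = due - current_time - processing
= 7 - 5 - 3
= -1


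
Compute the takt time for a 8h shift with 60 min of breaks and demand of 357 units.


Available = 8×60 - 60 = 420 min
Takt time = 420 / 357
= 1.18 min/unit


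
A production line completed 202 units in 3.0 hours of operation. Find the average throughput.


Throughput = units / time
= 202 / 3.0
= 67.3 units/hour


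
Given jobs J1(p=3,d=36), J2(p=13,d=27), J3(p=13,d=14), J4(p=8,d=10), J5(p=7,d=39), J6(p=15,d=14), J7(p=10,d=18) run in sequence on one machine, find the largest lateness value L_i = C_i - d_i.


Lateness per job (L = C - d):
  J1: C=3, d=36, L=-33
  J2: C=16, d=27, L=-11
  J3: C=29, d=14, L=15
  J4: C=37, d=10, L=27
  J5: C=44, d=39, L=5
  J6: C=59, d=14, L=45
  J7: C=69, d=18, L=51
Lmax = max(-33, -11, 15, 27, 5, 45, 51)
= 51


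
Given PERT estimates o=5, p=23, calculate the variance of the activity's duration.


σ² = ((p - o) / 6)² = (p - o)² / 36
= (23 - 5)² / 36
= 18² / 36
= 324 / 36
= 9.0000


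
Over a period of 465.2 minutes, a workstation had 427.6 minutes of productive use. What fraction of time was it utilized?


Utilization = busy / total × 100
= 427.6 / 465.2 × 100
= 91.9%


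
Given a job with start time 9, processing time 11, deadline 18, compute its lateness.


Completion = 9 + 11 = 20
Lateness = C - d = 20 - 18
= 2


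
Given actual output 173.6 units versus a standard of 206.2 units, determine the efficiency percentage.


Efficiency = (actual / standard) × 100
= (173.6 / 206.2) × 100
= 84.2%


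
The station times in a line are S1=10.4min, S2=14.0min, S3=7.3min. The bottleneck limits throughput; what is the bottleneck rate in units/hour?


Bottleneck = longest station time
Station times: [10.4, 14.0, 7.3]
Max = 14.0 min
Rate = 60 / 14.0
= 4.29 units/hour (bottleneck: 14.0min)


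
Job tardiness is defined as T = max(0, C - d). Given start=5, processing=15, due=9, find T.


Completion = start + processing = 5 + 15 = 20
Tardiness = max(0, C - d) = max(0, 20 - 9)
= max(0, 11)
= 11


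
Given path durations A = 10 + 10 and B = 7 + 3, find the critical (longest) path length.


Path A: 10 + 10 = 20
Path B: 7 + 3 = 10
Critical path = longest = max(20, 10)
= 20 (Path A)


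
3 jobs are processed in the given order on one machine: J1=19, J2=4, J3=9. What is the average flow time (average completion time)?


Completion times:
  J1: completes at 19
  J2: completes at 23
  J3: completes at 32
Sum = 74
Average = 74/3
= 24.67


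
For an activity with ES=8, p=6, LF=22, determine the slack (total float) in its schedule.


EF = ES + duration = 8 + 6 = 14
LS = LF - duration = 22 - 6 = 16
Total Float = LF - EF = 22 - 14
(or LS - ES = 16 - 8)
= 8


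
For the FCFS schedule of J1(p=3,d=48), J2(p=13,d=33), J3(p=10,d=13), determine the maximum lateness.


Lateness per job (L = C - d):
  J1: C=3, d=48, L=-45
  J2: C=16, d=33, L=-17
  J3: C=26, d=13, L=13
Lmax = max(-45, -17, 13)
= 13


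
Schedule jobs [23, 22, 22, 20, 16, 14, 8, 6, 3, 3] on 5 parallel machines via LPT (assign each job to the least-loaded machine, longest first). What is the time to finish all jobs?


Jobs (LPT sorted): [23, 22, 22, 20, 16, 14, 8, 6, 3, 3]
Machines: 5
  J=23 → Machine 1 (load: 0+23=23)
  J=22 → Machine 2 (load: 0+22=22)
  J=22 → Machine 3 (load: 0+22=22)
  J=20 → Machine 4 (load: 0+20=20)
  J=16 → Machine 5 (load: 0+16=16)
  J=14 → Machine 5 (load: 16+14=30)
  J=8 → Machine 4 (load: 20+8=28)
  J=6 → Machine 2 (load: 22+6=28)
  J=3 → Machine 3 (load: 22+3=25)
  J=3 → Machine 1 (load: 23+3=26)
Machine loads: [26, 28, 25, 28, 30]
Makespan = max = 30 time units


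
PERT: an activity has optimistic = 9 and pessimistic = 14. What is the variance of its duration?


σ² = ((p - o) / 6)² = (p - o)² / 36
= (14 - 9)² / 36
= 5² / 36
= 25 / 36
= 0.6944


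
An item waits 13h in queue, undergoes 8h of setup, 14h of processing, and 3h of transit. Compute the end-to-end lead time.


Lead time = queue + setup + processing + transit
= 13 + 8 + 14 + 3
= 38 hours


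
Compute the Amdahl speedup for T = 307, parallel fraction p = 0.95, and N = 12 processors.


Amdahl's law: T_p = T × ((1-p) + p/N)
= 307 × ((1-0.95) + 0.95/12)
= 307 × (0.05 + 0.0792)
= 307 × 0.1292
= 39.65
Speedup = 307/39.65
= 7.74×


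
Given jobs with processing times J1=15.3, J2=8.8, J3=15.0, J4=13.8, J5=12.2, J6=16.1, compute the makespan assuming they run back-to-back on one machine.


Sequential makespan: sum all processing times
= 15.3 + 8.8 + 15.0 + 13.8 + 12.2 + 16.1
= 81.2 time units


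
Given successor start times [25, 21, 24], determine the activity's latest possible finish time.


LF = min of all successor start times
Successors start at: [25, 21, 24]
LF = min(25, 21, 24)
= 21


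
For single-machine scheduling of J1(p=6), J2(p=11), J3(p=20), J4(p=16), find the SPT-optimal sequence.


SPT: sort by shortest processing time
  J1: p=6
  J2: p=11
  J4: p=16
  J3: p=20
Order: J1 → J2 → J4 → J3


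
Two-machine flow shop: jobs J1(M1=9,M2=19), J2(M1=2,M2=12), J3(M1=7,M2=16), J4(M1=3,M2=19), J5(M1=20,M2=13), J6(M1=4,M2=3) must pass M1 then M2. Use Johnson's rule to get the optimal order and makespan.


Johnson's rule:
Group 1 (M1≤M2, sort by M1): ['J2', 'J4', 'J3', 'J1']
Group 2 (M1>M2, sort desc M2): ['J5', 'J6']
Sequence: J2 → J4 → J3 → J1 → J5 → J6
Makespan calculation:
  J2: M1 done=2, M2 done=14
  J4: M1 done=5, M2 done=33
  J3: M1 done=12, M2 done=49
  J1: M1 done=21, M2 done=68
  J5: M1 done=41, M2 done=81
  J6: M1 done=45, M2 done=84
= Sequence: J2 → J4 → J3 → J1 → J5 → J6, Makespan: 84


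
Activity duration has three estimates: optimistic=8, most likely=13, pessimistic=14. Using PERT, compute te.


te = (o + 4m + p) / 6
= (8 + 4×13 + 14) / 6
= (8 + 52 + 14) / 6
= 74 / 6
= 12.33


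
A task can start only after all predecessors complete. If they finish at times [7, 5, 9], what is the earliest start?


ES = max of all predecessor completion times
Predecessors: [7, 5, 9]
ES = max(7, 5, 9)
= 9


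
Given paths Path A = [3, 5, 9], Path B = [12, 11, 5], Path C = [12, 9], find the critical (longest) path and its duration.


Path A: 3 + 5 + 9 = 17
Path B: 12 + 11 + 5 = 28
Path C: 12 + 9 = 21
Critical path = longest = max(17, 28, 21)
= 28 (Path B)


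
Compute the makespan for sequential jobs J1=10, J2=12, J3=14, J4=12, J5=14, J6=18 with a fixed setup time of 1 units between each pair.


Makespan = Σ processing + (n-1) × setup
= (10 + 12 + 14 + 12 + 14 + 18) + (6-1)×1
= 80 + 5
= 85 time units


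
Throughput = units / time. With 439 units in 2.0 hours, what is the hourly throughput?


Throughput = units / time
= 439 / 2.0
= 219.5 units/hour


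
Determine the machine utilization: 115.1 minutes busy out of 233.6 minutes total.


Utilization = busy / total × 100
= 115.1 / 233.6 × 100
= 49.3%


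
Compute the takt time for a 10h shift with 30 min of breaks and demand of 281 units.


Available = 10×60 - 30 = 570 min
Takt time = 570 / 281
= 2.03 min/unit


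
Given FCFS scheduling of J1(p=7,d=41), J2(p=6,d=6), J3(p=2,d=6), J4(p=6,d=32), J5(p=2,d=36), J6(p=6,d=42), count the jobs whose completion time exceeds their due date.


Completion vs due date:
  J1: C=7, d=41 → on time
  J2: C=13, d=6 → TARDY
  J3: C=15, d=6 → TARDY
  J4: C=21, d=32 → on time
  J5: C=23, d=36 → on time
  J6: C=29, d=42 → on time
Tardy jobs: J2, J3
Count = 2


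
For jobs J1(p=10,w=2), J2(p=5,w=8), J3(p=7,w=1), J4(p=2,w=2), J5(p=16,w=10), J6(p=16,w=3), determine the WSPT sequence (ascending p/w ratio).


WSPT (Smith's rule): sort by p/w ascending
  J2: p/w = 5/8 = 0.625
  J4: p/w = 2/2 = 1.000
  J5: p/w = 16/10 = 1.600
  J1: p/w = 10/2 = 5.000
  J6: p/w = 16/3 = 5.333
  J3: p/w = 7/1 = 7.000
Order: J2 → J4 → J5 → J1 → J6 → J3


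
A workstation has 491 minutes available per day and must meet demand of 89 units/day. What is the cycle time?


Cycle time = available time / demand
= 491 / 89
= 5.52 min/unit


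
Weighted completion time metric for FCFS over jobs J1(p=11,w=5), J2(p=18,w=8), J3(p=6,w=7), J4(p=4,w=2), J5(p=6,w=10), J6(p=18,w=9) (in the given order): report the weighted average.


Completion times:
  J1: C=11, w×C=5×11=55
  J2: C=29, w×C=8×29=232
  J3: C=35, w×C=7×35=245
  J4: C=39, w×C=2×39=78
  J5: C=45, w×C=10×45=450
  J6: C=63, w×C=9×63=567
Sum w×C = 1627
Sum w = 41
Weighted avg = 1627/41
= 39.68


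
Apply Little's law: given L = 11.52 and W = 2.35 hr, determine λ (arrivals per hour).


Little's law: L = λW → λ = L / W
= 11.52 / 2.35
= 4.90 per hour


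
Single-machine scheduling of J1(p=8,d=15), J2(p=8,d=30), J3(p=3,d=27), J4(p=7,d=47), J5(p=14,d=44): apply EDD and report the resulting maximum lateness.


EDD order: J1 → J3 → J2 → J5 → J4
Completion and lateness:
  J1: C=8, d=15, L=8-15=-7
  J3: C=11, d=27, L=11-27=-16
  J2: C=19, d=30, L=19-30=-11
  J5: C=33, d=44, L=33-44=-11
  J4: C=40, d=47, L=40-47=-7
Lmax = max(-7, -16, -11, -11, -7)
= -7


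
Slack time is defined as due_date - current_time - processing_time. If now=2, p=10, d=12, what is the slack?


Slack = due - current_time - processing
= 12 - 2 - 10
= 0


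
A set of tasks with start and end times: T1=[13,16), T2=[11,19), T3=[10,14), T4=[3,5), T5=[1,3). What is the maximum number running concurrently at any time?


Check each time point for overlaps:
  t=13: 3 tasks active (T1, T2, T3)
Max concurrent = 3


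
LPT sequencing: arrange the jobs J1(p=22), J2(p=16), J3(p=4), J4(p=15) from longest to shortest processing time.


LPT: sort by longest processing time first
  J1: p=22
  J2: p=16
  J4: p=15
  J3: p=4
Order: J1 → J2 → J4 → J3


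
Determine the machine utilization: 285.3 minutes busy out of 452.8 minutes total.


Utilization = busy / total × 100
= 285.3 / 452.8 × 100
= 63.0%


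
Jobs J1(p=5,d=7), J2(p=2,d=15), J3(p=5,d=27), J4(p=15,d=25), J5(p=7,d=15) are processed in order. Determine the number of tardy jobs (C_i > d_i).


Completion vs due date:
  J1: C=5, d=7 → on time
  J2: C=7, d=15 → on time
  J3: C=12, d=27 → on time
  J4: C=27, d=25 → TARDY
  J5: C=34, d=15 → TARDY
Tardy jobs: J4, J5
Count = 2


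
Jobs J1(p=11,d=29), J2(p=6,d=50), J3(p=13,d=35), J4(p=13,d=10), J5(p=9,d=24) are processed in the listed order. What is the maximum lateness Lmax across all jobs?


Lateness per job (L = C - d):
  J1: C=11, d=29, L=-18
  J2: C=17, d=50, L=-33
  J3: C=30, d=35, L=-5
  J4: C=43, d=10, L=33
  J5: C=52, d=24, L=28
Lmax = max(-18, -33, -5, 33, 28)
= 33


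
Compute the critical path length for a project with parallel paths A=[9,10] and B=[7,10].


Path A: 9 + 10 = 19
Path B: 7 + 10 = 17
Critical path = longest = max(19, 17)
= 19 (Path A)


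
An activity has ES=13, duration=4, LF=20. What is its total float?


EF = ES + duration = 13 + 4 = 17
LS = LF - duration = 20 - 4 = 16
Total Float = LF - EF = 20 - 17
(or LS - ES = 16 - 13)
= 3


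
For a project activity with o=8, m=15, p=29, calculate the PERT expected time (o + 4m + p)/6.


te = (o + 4m + p) / 6
= (8 + 4×15 + 29) / 6
= (8 + 60 + 29) / 6
= 97 / 6
= 16.17


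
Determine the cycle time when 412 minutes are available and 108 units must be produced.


Cycle time = available time / demand
= 412 / 108
= 3.81 min/unit


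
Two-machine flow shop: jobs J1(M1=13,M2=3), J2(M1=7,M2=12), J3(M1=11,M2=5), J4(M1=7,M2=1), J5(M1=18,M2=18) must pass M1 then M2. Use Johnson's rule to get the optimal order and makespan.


Johnson's rule:
Group 1 (M1≤M2, sort by M1): ['J2', 'J5']
Group 2 (M1>M2, sort desc M2): ['J3', 'J1', 'J4']
Sequence: J2 → J5 → J3 → J1 → J4
Makespan calculation:
  J2: M1 done=7, M2 done=19
  J5: M1 done=25, M2 done=43
  J3: M1 done=36, M2 done=48
  J1: M1 done=49, M2 done=52
  J4: M1 done=56, M2 done=57
= Sequence: J2 → J5 → J3 → J1 → J4, Makespan: 57


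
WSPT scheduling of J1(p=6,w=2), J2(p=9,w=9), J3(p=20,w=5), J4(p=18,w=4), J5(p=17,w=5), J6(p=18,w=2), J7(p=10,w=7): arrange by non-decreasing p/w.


WSPT (Smith's rule): sort by p/w ascending
  J2: p/w = 9/9 = 1.000
  J7: p/w = 10/7 = 1.429
  J1: p/w = 6/2 = 3.000
  J5: p/w = 17/5 = 3.400
  J3: p/w = 20/5 = 4.000
  J4: p/w = 18/4 = 4.500
  J6: p/w = 18/2 = 9.000
Order: J2 → J7 → J1 → J5 → J3 → J4 → J6


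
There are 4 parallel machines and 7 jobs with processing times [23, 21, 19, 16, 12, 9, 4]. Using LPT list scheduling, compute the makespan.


Jobs (LPT sorted): [23, 21, 19, 16, 12, 9, 4]
Machines: 4
  J=23 → Machine 1 (load: 0+23=23)
  J=21 → Machine 2 (load: 0+21=21)
  J=19 → Machine 3 (load: 0+19=19)
  J=16 → Machine 4 (load: 0+16=16)
  J=12 → Machine 4 (load: 16+12=28)
  J=9 → Machine 3 (load: 19+9=28)
  J=4 → Machine 2 (load: 21+4=25)
Machine loads: [23, 25, 28, 28]
Makespan = max = 28 time units
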